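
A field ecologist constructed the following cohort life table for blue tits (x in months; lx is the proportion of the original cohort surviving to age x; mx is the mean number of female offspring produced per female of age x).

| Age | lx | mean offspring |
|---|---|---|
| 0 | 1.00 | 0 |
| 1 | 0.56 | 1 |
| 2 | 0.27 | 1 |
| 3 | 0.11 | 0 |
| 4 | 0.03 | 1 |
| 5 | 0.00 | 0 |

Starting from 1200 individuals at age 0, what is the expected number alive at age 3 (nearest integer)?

Expected survivors = N0 · l_3 = 1200 × 0.11 = 132 → 132

132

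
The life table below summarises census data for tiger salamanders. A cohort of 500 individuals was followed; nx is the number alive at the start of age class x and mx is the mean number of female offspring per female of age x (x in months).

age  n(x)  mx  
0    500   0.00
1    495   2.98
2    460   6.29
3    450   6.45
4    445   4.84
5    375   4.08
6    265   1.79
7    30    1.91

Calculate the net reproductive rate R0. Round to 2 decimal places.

lx = nx/n0 = nx/500: 1, 0.99, 0.92, 0.9, 0.89, 0.75, 0.53, 0.06
lx·mx by age: 0, 2.9502, 5.7868, 5.805, 4.3076, 3.06, 0.9487, 0.1146
R0 = Σ lx·mx = 22.9729 → 22.97

22.97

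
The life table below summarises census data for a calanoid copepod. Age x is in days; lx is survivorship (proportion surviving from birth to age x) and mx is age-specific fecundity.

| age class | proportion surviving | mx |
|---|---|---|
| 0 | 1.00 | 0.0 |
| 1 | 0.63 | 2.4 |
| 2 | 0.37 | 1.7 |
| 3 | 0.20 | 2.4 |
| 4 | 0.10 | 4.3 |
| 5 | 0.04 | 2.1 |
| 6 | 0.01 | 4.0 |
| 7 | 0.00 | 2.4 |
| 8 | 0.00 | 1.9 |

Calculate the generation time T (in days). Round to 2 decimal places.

lx·mx: 0, 1.512, 0.629, 0.48, 0.43, 0.084, 0.04, 0, 0 → R0 = 3.175
x·lx·mx: 0, 1.512, 1.258, 1.44, 1.72, 0.42, 0.24, 0, 0 → Σ = 6.59
T = 6.59 / 3.175 = 2.075591… → 2.08

2.08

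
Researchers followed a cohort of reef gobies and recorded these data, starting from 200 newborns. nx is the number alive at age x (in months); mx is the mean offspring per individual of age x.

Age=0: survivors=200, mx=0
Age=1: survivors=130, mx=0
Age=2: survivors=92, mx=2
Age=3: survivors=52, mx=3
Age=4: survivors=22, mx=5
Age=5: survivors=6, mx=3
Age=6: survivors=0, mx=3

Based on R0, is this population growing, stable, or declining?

growing

lx = nx/n0 = nx/200: 1, 0.65, 0.46, 0.26, 0.11, 0.03, 0
R0 = Σ lx·mx = 0 + 0 + 0.92 + 0.78 + 0.55 + 0.09 + 0 = 2.34
R0 > 1, so the population is growing.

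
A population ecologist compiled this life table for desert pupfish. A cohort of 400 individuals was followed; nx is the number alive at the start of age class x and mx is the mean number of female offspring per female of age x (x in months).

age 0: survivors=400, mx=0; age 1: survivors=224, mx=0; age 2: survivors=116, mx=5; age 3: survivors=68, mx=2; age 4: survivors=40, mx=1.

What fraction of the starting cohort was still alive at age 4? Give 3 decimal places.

l_4 = n_4/n_0 = 40/400 = 0.1 → 0.100

0.100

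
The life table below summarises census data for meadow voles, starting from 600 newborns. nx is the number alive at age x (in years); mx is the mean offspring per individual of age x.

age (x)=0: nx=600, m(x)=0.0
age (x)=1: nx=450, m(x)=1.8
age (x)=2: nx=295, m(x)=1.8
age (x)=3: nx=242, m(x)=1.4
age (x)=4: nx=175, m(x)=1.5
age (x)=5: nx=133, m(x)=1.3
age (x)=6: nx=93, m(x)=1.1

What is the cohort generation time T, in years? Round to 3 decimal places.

2.443

lx = nx/n0 = nx/600: 1, 0.75, 0.49167…, 0.40333…, 0.29167…, 0.22167…, 0.155
lx·mx: 0, 1.35, 0.885…, 0.564667…, 0.4375…, 0.288167…, 0.1705 → R0 = 3.695833…
x·lx·mx: 0, 1.35, 1.77…, 1.694…, 1.75…, 1.440833…, 1.023 → Σ = 9.027833…
T = 9.027833… / 3.695833… = 2.442706… → 2.443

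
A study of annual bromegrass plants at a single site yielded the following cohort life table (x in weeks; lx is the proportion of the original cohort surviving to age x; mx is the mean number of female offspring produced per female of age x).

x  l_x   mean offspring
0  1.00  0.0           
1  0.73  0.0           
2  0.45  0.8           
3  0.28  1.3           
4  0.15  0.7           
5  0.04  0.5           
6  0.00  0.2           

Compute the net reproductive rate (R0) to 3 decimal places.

0.849

lx·mx by age: 0, 0, 0.36, 0.364, 0.105, 0.02, 0
R0 = Σ lx·mx = 0.849 → 0.849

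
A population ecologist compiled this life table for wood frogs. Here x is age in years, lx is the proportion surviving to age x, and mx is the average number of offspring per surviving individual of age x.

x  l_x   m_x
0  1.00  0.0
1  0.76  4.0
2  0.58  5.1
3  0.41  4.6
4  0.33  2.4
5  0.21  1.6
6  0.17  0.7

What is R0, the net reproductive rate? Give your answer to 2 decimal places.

lx·mx by age: 0, 3.04, 2.958, 1.886, 0.792, 0.336, 0.119
R0 = Σ lx·mx = 9.131 → 9.13

9.13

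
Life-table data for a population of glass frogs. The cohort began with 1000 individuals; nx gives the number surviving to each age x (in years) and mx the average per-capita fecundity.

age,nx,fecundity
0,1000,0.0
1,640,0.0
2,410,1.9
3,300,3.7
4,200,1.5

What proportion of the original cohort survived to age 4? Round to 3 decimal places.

0.200

l_4 = n_4/n_0 = 200/1000 = 0.2 → 0.200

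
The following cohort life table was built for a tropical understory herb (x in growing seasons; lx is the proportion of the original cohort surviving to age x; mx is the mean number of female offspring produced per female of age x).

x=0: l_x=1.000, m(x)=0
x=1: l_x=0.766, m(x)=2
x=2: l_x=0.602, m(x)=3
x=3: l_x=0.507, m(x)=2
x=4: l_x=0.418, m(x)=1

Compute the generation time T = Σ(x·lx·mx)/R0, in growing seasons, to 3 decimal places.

2.067

lx·mx: 0, 1.532, 1.806, 1.014, 0.418 → R0 = 4.77
x·lx·mx: 0, 1.532, 3.612, 3.042, 1.672 → Σ = 9.858
T = 9.858 / 4.77 = 2.066667… → 2.067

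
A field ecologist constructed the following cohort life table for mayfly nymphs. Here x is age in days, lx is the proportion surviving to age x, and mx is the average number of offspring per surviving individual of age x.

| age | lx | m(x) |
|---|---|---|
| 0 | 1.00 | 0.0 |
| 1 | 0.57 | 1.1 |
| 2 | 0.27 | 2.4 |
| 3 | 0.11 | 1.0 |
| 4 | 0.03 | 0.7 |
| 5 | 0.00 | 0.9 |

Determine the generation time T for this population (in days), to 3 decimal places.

1.662

lx·mx: 0, 0.627, 0.648, 0.11, 0.021, 0 → R0 = 1.406
x·lx·mx: 0, 0.627, 1.296, 0.33, 0.084, 0 → Σ = 2.337
T = 2.337 / 1.406 = 1.662162… → 1.662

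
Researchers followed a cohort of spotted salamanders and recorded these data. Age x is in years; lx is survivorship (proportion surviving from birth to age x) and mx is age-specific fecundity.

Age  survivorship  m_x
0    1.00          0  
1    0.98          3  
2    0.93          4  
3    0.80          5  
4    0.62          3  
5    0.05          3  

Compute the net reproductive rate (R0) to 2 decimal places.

12.67

lx·mx by age: 0, 2.94, 3.72, 4, 1.86, 0.15
R0 = Σ lx·mx = 12.67 → 12.67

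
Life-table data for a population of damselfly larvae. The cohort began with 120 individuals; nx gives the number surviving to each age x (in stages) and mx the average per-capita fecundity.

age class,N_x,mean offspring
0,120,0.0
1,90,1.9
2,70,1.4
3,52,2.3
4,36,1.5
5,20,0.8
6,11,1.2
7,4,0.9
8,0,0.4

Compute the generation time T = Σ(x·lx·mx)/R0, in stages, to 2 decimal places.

lx = nx/n0 = nx/120: 1, 0.75, 0.58333…, 0.43333…, 0.3, 0.16667…, 0.09167…, 0.03333…, 0
lx·mx: 0, 1.425, 0.816667…, 0.996667…, 0.45, 0.133333…, 0.11…, 0.03…, 0 → R0 = 3.961667…
x·lx·mx: 0, 1.425, 1.633333…, 2.99…, 1.8, 0.666667…, 0.66…, 0.21…, 0 → Σ = 9.385…
T = 9.385… / 3.961667… = 2.368952… → 2.37

2.37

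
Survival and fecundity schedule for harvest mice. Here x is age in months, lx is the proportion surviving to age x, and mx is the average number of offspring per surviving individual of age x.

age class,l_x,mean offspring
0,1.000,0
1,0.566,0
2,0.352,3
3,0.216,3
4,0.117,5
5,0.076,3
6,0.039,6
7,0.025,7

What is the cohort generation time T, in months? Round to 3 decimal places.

lx·mx: 0, 0, 1.056, 0.648, 0.585, 0.228, 0.234, 0.175 → R0 = 2.926
x·lx·mx: 0, 0, 2.112, 1.944, 2.34, 1.14, 1.404, 1.225 → Σ = 10.165
T = 10.165 / 2.926 = 3.474026… → 3.474

3.474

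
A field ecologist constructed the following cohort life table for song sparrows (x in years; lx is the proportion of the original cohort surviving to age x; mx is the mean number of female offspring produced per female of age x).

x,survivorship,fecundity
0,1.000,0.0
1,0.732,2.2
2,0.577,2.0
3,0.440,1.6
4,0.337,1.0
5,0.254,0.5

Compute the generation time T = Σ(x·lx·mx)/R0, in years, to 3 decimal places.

lx·mx: 0, 1.6104, 1.154, 0.704, 0.337, 0.127 → R0 = 3.9324
x·lx·mx: 0, 1.6104, 2.308, 2.112, 1.348, 0.635 → Σ = 8.0134
T = 8.0134 / 3.9324 = 2.037789… → 2.038

2.038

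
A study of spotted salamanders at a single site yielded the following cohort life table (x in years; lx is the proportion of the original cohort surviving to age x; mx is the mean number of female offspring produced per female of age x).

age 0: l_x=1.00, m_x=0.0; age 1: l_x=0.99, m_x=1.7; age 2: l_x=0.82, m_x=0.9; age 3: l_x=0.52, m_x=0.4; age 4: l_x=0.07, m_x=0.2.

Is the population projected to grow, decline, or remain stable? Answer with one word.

R0 = Σ lx·mx = 0 + 1.683 + 0.738 + 0.208 + 0.014 = 2.643
R0 > 1, so the population is growing.

growing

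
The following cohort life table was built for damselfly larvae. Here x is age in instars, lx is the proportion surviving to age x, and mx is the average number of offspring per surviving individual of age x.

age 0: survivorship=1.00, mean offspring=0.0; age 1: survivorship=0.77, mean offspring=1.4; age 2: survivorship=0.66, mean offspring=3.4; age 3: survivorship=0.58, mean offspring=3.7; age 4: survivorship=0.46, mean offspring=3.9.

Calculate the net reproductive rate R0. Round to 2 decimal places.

7.26

lx·mx by age: 0, 1.078, 2.244, 2.146, 1.794
R0 = Σ lx·mx = 7.262 → 7.26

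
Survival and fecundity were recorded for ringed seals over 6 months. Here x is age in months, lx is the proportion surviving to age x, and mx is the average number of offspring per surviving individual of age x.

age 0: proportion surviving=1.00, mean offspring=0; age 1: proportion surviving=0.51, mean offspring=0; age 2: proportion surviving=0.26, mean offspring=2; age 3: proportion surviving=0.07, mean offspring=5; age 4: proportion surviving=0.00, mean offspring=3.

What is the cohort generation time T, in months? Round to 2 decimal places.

2.40

lx·mx: 0, 0, 0.52, 0.35, 0 → R0 = 0.87
x·lx·mx: 0, 0, 1.04, 1.05, 0 → Σ = 2.09
T = 2.09 / 0.87 = 2.402299… → 2.40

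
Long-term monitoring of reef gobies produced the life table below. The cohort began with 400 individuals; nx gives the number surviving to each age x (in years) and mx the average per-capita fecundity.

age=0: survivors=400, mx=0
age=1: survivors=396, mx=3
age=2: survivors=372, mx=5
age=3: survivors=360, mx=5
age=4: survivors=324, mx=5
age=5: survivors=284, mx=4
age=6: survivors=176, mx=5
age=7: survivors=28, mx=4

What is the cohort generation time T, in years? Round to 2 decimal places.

lx = nx/n0 = nx/400: 1, 0.99, 0.93, 0.9, 0.81, 0.71, 0.44, 0.07
lx·mx: 0, 2.97, 4.65, 4.5, 4.05, 2.84, 2.2, 0.28 → R0 = 21.49
x·lx·mx: 0, 2.97, 9.3, 13.5, 16.2, 14.2, 13.2, 1.96 → Σ = 71.33
T = 71.33 / 21.49 = 3.319218… → 3.32

3.32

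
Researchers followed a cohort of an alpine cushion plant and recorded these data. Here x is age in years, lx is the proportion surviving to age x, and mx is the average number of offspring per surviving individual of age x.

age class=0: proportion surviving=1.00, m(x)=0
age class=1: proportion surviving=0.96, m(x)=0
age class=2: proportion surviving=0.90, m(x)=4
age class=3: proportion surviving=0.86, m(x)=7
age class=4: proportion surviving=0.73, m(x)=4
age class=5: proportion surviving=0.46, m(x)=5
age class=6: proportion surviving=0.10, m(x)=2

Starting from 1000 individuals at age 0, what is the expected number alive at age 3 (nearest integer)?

860

Expected survivors = N0 · l_3 = 1000 × 0.86 = 860 → 860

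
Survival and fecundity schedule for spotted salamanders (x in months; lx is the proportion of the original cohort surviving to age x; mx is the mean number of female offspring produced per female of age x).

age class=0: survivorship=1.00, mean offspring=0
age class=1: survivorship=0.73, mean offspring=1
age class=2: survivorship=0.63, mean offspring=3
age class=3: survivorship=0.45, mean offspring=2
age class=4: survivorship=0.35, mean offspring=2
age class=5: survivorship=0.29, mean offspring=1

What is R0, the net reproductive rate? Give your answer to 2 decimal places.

lx·mx by age: 0, 0.73, 1.89, 0.9, 0.7, 0.29
R0 = Σ lx·mx = 4.51 → 4.51

4.51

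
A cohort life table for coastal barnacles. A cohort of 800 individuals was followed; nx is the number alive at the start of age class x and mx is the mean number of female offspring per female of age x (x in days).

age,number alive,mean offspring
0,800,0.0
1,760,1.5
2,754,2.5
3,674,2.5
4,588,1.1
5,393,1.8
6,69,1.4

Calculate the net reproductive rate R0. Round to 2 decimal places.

7.70

lx = nx/n0 = nx/800: 1, 0.95, 0.9425, 0.8425, 0.735, 0.49125, 0.08625
lx·mx by age: 0, 1.425, 2.35625, 2.10625, 0.8085, 0.88425, 0.12075
R0 = Σ lx·mx = 7.701 → 7.70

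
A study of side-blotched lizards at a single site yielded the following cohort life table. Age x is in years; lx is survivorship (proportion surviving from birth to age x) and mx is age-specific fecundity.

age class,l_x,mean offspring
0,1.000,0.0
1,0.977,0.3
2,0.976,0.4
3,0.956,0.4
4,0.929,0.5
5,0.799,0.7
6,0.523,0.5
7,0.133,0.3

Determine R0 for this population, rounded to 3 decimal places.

2.391

lx·mx by age: 0, 0.2931, 0.3904, 0.3824, 0.4645, 0.5593, 0.2615, 0.0399
R0 = Σ lx·mx = 2.3911 → 2.391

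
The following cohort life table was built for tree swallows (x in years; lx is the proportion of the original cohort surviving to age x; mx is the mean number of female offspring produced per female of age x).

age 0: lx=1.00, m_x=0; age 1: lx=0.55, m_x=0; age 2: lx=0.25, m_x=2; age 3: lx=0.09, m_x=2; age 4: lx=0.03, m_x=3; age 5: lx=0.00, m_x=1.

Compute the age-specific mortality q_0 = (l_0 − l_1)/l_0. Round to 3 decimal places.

q_0 = (l_0 − l_1) / l_0 = (1 − 0.55) / 1
     = 0.45 / 1 = 0.45 → 0.450

0.450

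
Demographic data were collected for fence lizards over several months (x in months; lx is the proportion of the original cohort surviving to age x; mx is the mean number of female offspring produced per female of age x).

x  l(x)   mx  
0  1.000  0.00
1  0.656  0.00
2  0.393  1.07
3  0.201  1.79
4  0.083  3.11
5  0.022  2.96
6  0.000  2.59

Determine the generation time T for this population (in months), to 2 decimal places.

2.97

lx·mx: 0, 0, 0.42051, 0.35979, 0.25813, 0.06512, 0 → R0 = 1.10355
x·lx·mx: 0, 0, 0.84102, 1.07937, 1.03252, 0.3256, 0 → Σ = 3.27851
T = 3.27851 / 1.10355 = 2.970876… → 2.97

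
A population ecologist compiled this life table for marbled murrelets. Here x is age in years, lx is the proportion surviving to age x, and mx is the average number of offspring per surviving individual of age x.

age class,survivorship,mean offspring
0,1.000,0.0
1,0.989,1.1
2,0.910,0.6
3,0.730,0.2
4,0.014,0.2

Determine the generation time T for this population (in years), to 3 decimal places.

lx·mx: 0, 1.0879, 0.546, 0.146, 0.0028 → R0 = 1.7827
x·lx·mx: 0, 1.0879, 1.092, 0.438, 0.0112 → Σ = 2.6291
T = 2.6291 / 1.7827 = 1.474785… → 1.475

1.475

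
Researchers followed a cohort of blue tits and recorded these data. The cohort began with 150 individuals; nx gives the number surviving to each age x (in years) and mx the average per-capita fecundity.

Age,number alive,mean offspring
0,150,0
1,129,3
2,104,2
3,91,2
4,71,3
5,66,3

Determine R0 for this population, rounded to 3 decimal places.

lx = nx/n0 = nx/150: 1, 0.86, 0.69333…, 0.60667…, 0.47333…, 0.44
lx·mx by age: 0, 2.58, 1.386667…, 1.213333…, 1.42…, 1.32
R0 = Σ lx·mx = 7.92… → 7.920

7.920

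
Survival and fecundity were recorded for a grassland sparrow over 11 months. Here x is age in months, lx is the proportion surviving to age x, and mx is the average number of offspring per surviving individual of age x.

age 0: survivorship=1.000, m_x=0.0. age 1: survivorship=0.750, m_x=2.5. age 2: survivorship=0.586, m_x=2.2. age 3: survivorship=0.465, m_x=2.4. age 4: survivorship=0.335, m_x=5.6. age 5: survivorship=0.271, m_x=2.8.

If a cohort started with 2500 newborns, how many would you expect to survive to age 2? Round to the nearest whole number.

1465

Expected survivors = N0 · l_2 = 2500 × 0.586 = 1465 → 1465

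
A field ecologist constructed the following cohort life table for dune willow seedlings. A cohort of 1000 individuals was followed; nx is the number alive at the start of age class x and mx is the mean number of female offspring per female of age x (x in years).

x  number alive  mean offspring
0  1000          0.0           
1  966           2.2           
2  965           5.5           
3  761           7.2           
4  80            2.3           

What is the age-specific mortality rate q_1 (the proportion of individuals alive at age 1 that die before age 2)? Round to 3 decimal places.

0.001

lx = nx/n0 = nx/1000: 1, 0.966, 0.965, 0.761, 0.08
q_1 = (l_1 − l_2) / l_1 = (0.966 − 0.965) / 0.966
     = 0.001 / 0.966 = 0.001035… → 0.001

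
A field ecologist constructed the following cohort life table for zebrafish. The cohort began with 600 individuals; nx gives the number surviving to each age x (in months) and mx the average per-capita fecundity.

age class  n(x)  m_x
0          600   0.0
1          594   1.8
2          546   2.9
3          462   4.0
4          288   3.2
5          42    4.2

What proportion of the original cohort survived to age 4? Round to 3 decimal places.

0.480

l_4 = n_4/n_0 = 288/600 = 0.48 → 0.480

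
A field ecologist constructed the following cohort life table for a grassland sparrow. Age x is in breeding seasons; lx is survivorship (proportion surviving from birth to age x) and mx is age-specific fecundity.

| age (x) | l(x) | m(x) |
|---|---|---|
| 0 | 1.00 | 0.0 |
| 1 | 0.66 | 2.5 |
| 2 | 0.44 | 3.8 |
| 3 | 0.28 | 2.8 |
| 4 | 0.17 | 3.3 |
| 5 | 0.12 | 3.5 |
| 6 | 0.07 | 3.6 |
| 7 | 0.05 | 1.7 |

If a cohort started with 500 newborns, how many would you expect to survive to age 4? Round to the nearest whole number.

Expected survivors = N0 · l_4 = 500 × 0.17 = 85 → 85

85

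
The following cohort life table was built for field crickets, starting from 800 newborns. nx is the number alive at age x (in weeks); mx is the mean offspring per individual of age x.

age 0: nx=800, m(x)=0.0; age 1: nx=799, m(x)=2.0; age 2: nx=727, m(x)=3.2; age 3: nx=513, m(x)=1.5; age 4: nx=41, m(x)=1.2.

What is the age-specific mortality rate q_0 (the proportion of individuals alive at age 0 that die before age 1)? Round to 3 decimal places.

lx = nx/n0 = nx/800: 1, 0.99875, 0.90875, 0.64125, 0.05125
q_0 = (l_0 − l_1) / l_0 = (1 − 0.99875) / 1
     = 0.00125 / 1 = 0.00125 → 0.001

0.001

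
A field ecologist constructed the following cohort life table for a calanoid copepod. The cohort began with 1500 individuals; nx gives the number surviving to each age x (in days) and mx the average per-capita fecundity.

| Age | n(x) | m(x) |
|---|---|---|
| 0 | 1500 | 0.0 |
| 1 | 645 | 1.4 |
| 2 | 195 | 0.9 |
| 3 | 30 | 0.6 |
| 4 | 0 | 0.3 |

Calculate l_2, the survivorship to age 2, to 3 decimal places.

0.130

l_2 = n_2/n_0 = 195/1500 = 0.13 → 0.130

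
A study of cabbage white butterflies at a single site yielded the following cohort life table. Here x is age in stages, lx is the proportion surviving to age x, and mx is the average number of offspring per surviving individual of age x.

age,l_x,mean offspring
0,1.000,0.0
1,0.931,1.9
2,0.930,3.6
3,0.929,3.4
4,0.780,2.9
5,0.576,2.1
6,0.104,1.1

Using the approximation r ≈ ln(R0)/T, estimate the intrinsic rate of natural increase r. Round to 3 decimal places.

R0 = Σ lx·mx = 0 + 1.7689 + 3.348 + 3.1586 + 2.262 + 1.2096 + 0.1144 = 11.8615
Σ x·lx·mx = 33.7231; T = 33.7231/11.8615 = 2.84307…
r ≈ ln(R0)/T = ln(11.8615)/2.84307… = 0.86994… → 0.870

0.870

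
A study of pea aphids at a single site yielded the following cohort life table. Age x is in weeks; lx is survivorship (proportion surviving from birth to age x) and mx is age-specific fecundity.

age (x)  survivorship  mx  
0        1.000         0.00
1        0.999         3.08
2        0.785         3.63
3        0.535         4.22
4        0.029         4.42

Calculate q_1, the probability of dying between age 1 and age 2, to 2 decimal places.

0.21

q_1 = (l_1 − l_2) / l_1 = (0.999 − 0.785) / 0.999
     = 0.214 / 0.999 = 0.214214… → 0.21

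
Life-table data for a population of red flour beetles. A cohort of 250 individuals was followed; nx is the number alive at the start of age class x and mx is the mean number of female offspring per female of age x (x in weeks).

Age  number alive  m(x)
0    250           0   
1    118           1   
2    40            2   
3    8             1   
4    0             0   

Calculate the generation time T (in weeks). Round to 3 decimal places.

lx = nx/n0 = nx/250: 1, 0.472, 0.16, 0.032, 0
lx·mx: 0, 0.472, 0.32, 0.032, 0 → R0 = 0.824
x·lx·mx: 0, 0.472, 0.64, 0.096, 0 → Σ = 1.208
T = 1.208 / 0.824 = 1.466019… → 1.466

1.466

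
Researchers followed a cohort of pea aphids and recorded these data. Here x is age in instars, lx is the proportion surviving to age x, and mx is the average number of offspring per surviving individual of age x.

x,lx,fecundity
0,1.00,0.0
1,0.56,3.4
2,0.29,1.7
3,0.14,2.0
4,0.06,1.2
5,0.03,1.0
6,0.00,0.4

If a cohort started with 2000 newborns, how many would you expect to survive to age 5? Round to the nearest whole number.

60

Expected survivors = N0 · l_5 = 2000 × 0.03 = 60 → 60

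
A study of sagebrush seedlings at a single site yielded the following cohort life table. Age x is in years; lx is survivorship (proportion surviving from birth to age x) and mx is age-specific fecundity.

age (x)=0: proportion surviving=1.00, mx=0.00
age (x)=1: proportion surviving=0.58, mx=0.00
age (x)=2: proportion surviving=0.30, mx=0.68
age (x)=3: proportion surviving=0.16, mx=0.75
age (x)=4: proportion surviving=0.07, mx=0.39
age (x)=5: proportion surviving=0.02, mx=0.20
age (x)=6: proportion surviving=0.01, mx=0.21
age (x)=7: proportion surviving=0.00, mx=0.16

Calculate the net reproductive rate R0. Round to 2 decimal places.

0.36

lx·mx by age: 0, 0, 0.204, 0.12, 0.0273, 0.004, 0.0021, 0
R0 = Σ lx·mx = 0.3574 → 0.36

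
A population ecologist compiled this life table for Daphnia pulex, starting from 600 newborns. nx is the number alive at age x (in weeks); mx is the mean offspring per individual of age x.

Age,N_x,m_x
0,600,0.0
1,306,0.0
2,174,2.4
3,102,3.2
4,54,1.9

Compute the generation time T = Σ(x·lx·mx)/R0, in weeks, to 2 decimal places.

2.63

lx = nx/n0 = nx/600: 1, 0.51, 0.29, 0.17, 0.09
lx·mx: 0, 0, 0.696, 0.544, 0.171 → R0 = 1.411
x·lx·mx: 0, 0, 1.392, 1.632, 0.684 → Σ = 3.708
T = 3.708 / 1.411 = 2.627923… → 2.63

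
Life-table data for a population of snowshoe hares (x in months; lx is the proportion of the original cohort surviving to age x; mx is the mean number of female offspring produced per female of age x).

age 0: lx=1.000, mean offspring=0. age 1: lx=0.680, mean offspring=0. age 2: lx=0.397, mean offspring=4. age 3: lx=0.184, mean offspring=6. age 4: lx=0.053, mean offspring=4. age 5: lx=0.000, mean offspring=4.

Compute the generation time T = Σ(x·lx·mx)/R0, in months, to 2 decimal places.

2.53

lx·mx: 0, 0, 1.588, 1.104, 0.212, 0 → R0 = 2.904
x·lx·mx: 0, 0, 3.176, 3.312, 0.848, 0 → Σ = 7.336
T = 7.336 / 2.904 = 2.526171… → 2.53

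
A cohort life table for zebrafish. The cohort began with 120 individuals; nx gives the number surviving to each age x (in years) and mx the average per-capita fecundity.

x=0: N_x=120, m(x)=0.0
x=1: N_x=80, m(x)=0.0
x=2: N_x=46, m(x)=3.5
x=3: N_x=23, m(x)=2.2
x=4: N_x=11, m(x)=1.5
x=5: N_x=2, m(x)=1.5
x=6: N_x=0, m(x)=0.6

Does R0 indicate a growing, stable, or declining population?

growing

lx = nx/n0 = nx/120: 1, 0.66667…, 0.38333…, 0.19167…, 0.09167…, 0.01667…, 0
R0 = Σ lx·mx = 0 + 0 + 1.341667… + 0.421667… + 0.1375… + 0.025… + 0 = 1.925833…
R0 > 1, so the population is growing.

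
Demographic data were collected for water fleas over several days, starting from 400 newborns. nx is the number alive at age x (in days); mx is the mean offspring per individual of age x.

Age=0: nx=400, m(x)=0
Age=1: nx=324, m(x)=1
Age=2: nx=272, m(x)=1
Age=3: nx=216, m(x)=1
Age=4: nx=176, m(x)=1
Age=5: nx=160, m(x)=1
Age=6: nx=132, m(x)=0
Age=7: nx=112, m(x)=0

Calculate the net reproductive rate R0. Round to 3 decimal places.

2.870

lx = nx/n0 = nx/400: 1, 0.81, 0.68, 0.54, 0.44, 0.4, 0.33, 0.28
lx·mx by age: 0, 0.81, 0.68, 0.54, 0.44, 0.4, 0, 0
R0 = Σ lx·mx = 2.87 → 2.870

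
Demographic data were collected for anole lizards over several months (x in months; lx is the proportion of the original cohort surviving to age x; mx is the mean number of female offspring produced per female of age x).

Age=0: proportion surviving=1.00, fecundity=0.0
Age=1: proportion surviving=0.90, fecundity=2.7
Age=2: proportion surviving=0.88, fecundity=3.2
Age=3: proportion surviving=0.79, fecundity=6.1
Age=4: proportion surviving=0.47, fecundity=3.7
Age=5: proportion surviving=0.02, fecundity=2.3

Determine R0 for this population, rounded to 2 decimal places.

11.85

lx·mx by age: 0, 2.43, 2.816, 4.819, 1.739, 0.046
R0 = Σ lx·mx = 11.85 → 11.85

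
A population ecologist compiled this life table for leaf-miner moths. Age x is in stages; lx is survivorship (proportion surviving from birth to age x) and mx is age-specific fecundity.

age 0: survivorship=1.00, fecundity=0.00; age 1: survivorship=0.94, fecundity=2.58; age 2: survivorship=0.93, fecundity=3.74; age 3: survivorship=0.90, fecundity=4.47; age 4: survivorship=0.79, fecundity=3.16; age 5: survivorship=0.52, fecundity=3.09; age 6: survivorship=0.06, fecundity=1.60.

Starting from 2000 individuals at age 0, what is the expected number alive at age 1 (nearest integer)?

1880

Expected survivors = N0 · l_1 = 2000 × 0.94 = 1880 → 1880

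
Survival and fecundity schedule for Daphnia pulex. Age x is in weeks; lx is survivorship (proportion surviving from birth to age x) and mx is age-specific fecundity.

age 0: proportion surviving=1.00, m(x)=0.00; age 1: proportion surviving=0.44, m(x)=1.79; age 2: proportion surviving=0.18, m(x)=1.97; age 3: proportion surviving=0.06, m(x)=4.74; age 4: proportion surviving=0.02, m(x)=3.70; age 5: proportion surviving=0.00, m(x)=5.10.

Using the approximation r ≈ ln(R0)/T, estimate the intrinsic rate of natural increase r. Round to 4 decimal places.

R0 = Σ lx·mx = 0 + 0.7876 + 0.3546 + 0.2844 + 0.074 + 0 = 1.5006
Σ x·lx·mx = 2.646; T = 2.646/1.5006 = 1.76329…
r ≈ ln(R0)/T = ln(1.5006)/1.76329… = 0.230174… → 0.2302

0.2302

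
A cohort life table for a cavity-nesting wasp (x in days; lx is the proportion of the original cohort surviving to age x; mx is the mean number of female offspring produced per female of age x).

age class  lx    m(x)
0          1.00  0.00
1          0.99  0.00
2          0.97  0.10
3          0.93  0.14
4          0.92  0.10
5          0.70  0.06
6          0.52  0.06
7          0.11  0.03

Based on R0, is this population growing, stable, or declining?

declining

R0 = Σ lx·mx = 0 + 0 + 0.097 + 0.1302 + 0.092 + 0.042 + 0.0312 + 0.0033 = 0.3957
R0 < 1, so the population is declining.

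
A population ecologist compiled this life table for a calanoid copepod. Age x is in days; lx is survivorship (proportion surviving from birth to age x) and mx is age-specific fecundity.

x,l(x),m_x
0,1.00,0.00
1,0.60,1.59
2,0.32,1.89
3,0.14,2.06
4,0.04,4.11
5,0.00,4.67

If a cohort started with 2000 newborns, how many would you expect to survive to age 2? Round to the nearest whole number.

640

Expected survivors = N0 · l_2 = 2000 × 0.32 = 640 → 640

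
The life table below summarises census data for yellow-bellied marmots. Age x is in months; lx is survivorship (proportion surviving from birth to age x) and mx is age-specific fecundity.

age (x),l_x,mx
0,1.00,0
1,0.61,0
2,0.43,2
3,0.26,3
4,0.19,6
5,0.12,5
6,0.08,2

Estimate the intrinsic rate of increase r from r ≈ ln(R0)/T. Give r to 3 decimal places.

0.356

R0 = Σ lx·mx = 0 + 0 + 0.86 + 0.78 + 1.14 + 0.6 + 0.16 = 3.54
Σ x·lx·mx = 12.58; T = 12.58/3.54 = 3.55367…
r ≈ ln(R0)/T = ln(3.54)/3.55367… = 0.35572… → 0.356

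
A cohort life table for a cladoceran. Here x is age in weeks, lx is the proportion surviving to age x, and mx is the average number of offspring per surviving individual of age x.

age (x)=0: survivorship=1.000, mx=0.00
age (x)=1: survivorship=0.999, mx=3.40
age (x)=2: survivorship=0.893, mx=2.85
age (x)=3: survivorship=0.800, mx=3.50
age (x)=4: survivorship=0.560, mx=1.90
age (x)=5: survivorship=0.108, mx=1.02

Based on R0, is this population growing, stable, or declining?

R0 = Σ lx·mx = 0 + 3.3966 + 2.54505 + 2.8 + 1.064 + 0.11016 = 9.91581
R0 > 1, so the population is growing.

growing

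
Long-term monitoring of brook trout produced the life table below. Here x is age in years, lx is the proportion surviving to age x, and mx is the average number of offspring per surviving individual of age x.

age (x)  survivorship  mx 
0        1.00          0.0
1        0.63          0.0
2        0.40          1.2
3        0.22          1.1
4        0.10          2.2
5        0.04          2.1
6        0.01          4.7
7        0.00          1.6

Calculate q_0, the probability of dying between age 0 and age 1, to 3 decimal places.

0.370

q_0 = (l_0 − l_1) / l_0 = (1 − 0.63) / 1
     = 0.37 / 1 = 0.37 → 0.370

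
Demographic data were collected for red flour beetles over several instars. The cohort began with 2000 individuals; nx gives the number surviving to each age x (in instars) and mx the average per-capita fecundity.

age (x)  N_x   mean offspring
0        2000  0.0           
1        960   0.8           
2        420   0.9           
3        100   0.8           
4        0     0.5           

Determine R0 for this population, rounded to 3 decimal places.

lx = nx/n0 = nx/2000: 1, 0.48, 0.21, 0.05, 0
lx·mx by age: 0, 0.384, 0.189, 0.04, 0
R0 = Σ lx·mx = 0.613 → 0.613

0.613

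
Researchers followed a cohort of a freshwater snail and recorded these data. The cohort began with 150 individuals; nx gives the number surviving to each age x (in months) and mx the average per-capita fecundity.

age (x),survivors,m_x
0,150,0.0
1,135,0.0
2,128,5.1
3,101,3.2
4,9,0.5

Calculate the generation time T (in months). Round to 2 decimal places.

2.34

lx = nx/n0 = nx/150: 1, 0.9, 0.85333…, 0.67333…, 0.06
lx·mx: 0, 0, 4.352…, 2.154667…, 0.03 → R0 = 6.536667…
x·lx·mx: 0, 0, 8.704…, 6.464…, 0.12 → Σ = 15.288…
T = 15.288… / 6.536667… = 2.338807… → 2.34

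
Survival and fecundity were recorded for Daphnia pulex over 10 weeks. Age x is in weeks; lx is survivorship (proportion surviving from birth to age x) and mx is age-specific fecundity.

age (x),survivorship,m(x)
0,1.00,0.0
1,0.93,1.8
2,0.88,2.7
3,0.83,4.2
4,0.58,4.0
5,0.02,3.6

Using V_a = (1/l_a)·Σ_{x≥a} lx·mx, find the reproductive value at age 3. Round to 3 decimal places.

lx·mx for x ≥ 3: 3.486, 2.32, 0.072 → sum = 5.878
V_3 = 5.878 / l_3 = 5.878 / 0.83 = 7.081928… → 7.082

7.082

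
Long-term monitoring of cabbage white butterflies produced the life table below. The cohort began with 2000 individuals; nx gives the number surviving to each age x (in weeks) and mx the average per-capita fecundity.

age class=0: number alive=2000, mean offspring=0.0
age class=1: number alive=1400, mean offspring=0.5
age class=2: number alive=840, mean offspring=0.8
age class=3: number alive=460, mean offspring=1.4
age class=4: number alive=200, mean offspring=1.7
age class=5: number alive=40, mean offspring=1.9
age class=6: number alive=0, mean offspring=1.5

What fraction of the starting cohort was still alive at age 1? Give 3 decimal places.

l_1 = n_1/n_0 = 1400/2000 = 0.7 → 0.700

0.700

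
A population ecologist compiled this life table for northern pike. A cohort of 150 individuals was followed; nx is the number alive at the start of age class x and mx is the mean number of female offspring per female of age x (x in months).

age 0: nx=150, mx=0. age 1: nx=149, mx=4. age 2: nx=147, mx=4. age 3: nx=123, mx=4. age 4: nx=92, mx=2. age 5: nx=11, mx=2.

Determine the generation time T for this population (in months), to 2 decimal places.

lx = nx/n0 = nx/150: 1, 0.99333…, 0.98, 0.82, 0.61333…, 0.07333…
lx·mx: 0, 3.973333…, 3.92, 3.28, 1.226667…, 0.146667… → R0 = 12.546667…
x·lx·mx: 0, 3.973333…, 7.84, 9.84, 4.906667…, 0.733333… → Σ = 27.293333…
T = 27.293333… / 12.546667… = 2.175345… → 2.18

2.18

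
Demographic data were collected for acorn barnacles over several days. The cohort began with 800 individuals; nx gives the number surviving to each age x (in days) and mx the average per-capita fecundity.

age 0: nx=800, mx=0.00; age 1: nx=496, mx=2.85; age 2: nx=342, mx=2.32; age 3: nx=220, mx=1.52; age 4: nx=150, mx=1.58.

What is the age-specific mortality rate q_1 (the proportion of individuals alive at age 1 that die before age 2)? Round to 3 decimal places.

0.310

lx = nx/n0 = nx/800: 1, 0.62, 0.4275, 0.275, 0.1875
q_1 = (l_1 − l_2) / l_1 = (0.62 − 0.4275) / 0.62
     = 0.1925 / 0.62 = 0.310484… → 0.310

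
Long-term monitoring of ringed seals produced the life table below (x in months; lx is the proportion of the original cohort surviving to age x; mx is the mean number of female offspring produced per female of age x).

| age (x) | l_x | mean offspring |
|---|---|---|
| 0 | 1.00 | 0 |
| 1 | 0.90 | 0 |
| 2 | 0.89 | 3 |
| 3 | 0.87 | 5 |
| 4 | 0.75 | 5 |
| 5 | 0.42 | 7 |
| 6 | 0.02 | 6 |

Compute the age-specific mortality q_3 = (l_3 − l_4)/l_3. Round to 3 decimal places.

0.138

q_3 = (l_3 − l_4) / l_3 = (0.87 − 0.75) / 0.87
     = 0.12 / 0.87 = 0.137931… → 0.138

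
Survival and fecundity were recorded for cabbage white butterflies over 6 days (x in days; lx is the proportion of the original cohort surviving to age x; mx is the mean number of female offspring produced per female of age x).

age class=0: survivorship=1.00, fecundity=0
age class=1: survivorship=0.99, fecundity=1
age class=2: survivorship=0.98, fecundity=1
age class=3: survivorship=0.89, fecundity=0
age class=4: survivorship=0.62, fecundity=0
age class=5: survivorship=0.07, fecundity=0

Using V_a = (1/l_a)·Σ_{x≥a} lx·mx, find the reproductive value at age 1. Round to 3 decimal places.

1.990

lx·mx for x ≥ 1: 0.99, 0.98, 0, 0, 0 → sum = 1.97
V_1 = 1.97 / l_1 = 1.97 / 0.99 = 1.989899… → 1.990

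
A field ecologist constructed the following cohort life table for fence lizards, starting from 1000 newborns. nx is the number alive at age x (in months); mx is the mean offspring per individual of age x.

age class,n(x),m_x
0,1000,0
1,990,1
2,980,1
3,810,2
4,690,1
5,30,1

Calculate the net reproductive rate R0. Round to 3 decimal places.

4.310

lx = nx/n0 = nx/1000: 1, 0.99, 0.98, 0.81, 0.69, 0.03
lx·mx by age: 0, 0.99, 0.98, 1.62, 0.69, 0.03
R0 = Σ lx·mx = 4.31 → 4.310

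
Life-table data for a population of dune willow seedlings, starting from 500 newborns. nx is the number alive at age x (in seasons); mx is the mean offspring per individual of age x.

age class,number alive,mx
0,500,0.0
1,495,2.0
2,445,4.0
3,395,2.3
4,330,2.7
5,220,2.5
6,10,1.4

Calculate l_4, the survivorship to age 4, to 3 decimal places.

0.660

l_4 = n_4/n_0 = 330/500 = 0.66 → 0.660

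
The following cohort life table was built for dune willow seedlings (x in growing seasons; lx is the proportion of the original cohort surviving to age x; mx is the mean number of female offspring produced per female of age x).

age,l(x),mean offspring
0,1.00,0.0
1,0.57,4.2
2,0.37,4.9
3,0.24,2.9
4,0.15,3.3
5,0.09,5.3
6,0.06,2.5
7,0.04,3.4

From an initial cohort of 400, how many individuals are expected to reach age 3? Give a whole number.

96

Expected survivors = N0 · l_3 = 400 × 0.24 = 96 → 96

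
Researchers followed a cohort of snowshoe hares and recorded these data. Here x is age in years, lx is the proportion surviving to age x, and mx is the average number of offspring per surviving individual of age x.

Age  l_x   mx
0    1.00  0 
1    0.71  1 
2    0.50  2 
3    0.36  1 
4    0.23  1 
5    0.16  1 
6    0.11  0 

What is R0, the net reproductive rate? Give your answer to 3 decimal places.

2.460

lx·mx by age: 0, 0.71, 1, 0.36, 0.23, 0.16, 0
R0 = Σ lx·mx = 2.46 → 2.460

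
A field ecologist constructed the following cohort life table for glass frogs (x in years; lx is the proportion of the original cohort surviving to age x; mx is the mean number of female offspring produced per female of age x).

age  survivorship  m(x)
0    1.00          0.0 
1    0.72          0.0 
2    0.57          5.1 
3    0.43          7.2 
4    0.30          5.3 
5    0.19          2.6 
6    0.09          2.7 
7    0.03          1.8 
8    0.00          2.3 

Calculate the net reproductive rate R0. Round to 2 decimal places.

lx·mx by age: 0, 0, 2.907, 3.096, 1.59, 0.494, 0.243, 0.054, 0
R0 = Σ lx·mx = 8.384 → 8.38

8.38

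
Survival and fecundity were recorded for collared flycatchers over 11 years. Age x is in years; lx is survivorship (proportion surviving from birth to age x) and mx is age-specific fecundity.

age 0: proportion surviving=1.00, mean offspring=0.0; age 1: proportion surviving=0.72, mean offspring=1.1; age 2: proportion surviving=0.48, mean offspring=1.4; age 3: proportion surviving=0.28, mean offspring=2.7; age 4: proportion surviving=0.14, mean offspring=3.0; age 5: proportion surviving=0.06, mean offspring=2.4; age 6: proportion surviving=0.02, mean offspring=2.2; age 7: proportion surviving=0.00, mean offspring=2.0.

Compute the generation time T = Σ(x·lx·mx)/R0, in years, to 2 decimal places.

lx·mx: 0, 0.792, 0.672, 0.756, 0.42, 0.144, 0.044, 0 → R0 = 2.828
x·lx·mx: 0, 0.792, 1.344, 2.268, 1.68, 0.72, 0.264, 0 → Σ = 7.068
T = 7.068 / 2.828 = 2.499293… → 2.50

2.50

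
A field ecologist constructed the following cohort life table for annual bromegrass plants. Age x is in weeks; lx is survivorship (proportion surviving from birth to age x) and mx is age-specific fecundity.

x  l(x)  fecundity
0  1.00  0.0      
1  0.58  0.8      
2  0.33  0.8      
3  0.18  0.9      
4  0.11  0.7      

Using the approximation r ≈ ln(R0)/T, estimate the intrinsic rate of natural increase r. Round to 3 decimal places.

-0.018

R0 = Σ lx·mx = 0 + 0.464 + 0.264 + 0.162 + 0.077 = 0.967
Σ x·lx·mx = 1.786; T = 1.786/0.967 = 1.84695…
r ≈ ln(R0)/T = ln(0.967)/1.84695… = -0.01817… → -0.018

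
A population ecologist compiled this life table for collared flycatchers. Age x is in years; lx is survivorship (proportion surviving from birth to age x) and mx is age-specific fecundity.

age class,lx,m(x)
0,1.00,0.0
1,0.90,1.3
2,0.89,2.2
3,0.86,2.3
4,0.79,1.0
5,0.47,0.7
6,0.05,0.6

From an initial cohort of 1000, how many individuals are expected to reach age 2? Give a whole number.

890

Expected survivors = N0 · l_2 = 1000 × 0.89 = 890 → 890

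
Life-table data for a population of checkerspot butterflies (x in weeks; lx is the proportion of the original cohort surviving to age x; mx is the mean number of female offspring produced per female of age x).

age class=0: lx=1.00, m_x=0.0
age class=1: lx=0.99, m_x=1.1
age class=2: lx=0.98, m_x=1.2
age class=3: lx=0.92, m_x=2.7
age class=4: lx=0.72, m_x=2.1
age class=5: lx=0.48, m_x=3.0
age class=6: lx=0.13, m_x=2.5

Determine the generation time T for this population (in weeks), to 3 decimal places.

lx·mx: 0, 1.089, 1.176, 2.484, 1.512, 1.44, 0.325 → R0 = 8.026
x·lx·mx: 0, 1.089, 2.352, 7.452, 6.048, 7.2, 1.95 → Σ = 26.091
T = 26.091 / 8.026 = 3.25081… → 3.251

3.251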